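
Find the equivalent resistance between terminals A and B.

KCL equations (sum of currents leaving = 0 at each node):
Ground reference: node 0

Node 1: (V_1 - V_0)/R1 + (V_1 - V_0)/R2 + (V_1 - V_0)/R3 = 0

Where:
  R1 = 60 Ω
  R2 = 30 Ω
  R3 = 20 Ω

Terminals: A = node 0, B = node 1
Reduce the network between node 0 (A) and node 1 (B) by series/parallel combination:
  Rp1 = R1 ‖ R2 ‖ R3 (parallel, all between nodes 0 and 1) = 1/(1/60 + 1/30 + 1/20) = 10 Ω
R_eq = 10 Ω

Final answer: 10 Ω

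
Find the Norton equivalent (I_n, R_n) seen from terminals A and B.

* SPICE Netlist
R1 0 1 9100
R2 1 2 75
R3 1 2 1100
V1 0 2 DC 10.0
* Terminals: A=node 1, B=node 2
Find the Thévenin equivalent first; then I_n = V_th/R_th and R_n = R_th.
Step 1 — V_th is the open-circuit voltage V_A - V_B (nothing connected across the terminals).
Nodal analysis, taking node 2 as the 0 V reference.
Source V1 fixes V_0 = 10 V.
KCL at each unknown node (sum of currents leaving = 0; resistances in Ω):
  Node 1: (V_1 - 10)/9100 + (V_1 - 0)/75 + (V_1 - 0)/1100 = 0
Collecting terms: 0.01435 × V_1 = 0.001099  =>  V_1 = 0.07657 V
V_th = V_1 - V_2 = 0.07657 - 0 = 0.07657 V
Step 2 — R_th: zero the source — replace V1 by a short circuit (node 2 merges into node 0) — and find the resistance seen between A (node 1) and B (node 0).
Reduce the network between node 1 (A) and node 0 (B) by series/parallel combination:
  Rp1 = R1 ‖ R2 ‖ R3 (parallel, all between nodes 0 and 1) = 1/(1/9100 + 1/75 + 1/1100) = 69.68 Ω
R_th = 69.68 Ω
I_n = V_th/R_th = 0.07657/69.68 = 0.001099 A, and R_n = R_th = 69.68 Ω

Final answer: I_n = 0.001099 A, R_n = 69.68 Ω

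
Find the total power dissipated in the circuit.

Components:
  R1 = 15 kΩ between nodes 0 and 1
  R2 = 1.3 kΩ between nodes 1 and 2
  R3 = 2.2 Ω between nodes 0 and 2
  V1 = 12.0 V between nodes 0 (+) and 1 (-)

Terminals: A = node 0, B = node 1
Nodal analysis, taking node 1 as the 0 V reference.
Source V1 fixes V_0 = 12 V.
KCL at each unknown node (sum of currents leaving = 0; resistances in Ω):
  Node 2: (V_2 - 0)/1300 + (V_2 - 12)/2.2 = 0
Collecting terms: 0.4553 × V_2 = 5.455  =>  V_2 = 11.98 V
Power in each resistor, P = (ΔV)²/R:
  P_R1 = (12 - 0)²/15000 = 0.0096 W
  P_R2 = (0 - 11.98)²/1300 = 0.1104 W
  P_R3 = (12 - 11.98)²/2.2 = 0.0001868 W
P_total = P_R1 + P_R2 + P_R3 = 0.1202 W

Final answer: 0.1202 W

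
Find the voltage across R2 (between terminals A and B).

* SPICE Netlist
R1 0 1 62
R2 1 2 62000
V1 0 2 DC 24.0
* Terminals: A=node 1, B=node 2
R1 and R2 are in series across V1 (node 0 → node 1 → node 2), and the output A–B is taken across R2, so this is a voltage divider.
Series current: I = V1/(R1 + R2) = 24/(62 + 62000) = 24/62060 = 0.0003867 A
V_R2 = I × R2 = V1 × R2/(R1 + R2) = 24 × 62000/62060 = 23.98 V

Final answer: 23.98 V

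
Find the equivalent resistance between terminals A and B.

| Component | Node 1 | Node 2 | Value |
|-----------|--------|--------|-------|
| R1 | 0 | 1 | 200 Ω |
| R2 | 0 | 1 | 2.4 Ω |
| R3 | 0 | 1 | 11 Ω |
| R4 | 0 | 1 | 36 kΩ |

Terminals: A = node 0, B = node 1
Reduce the network between node 0 (A) and node 1 (B) by series/parallel combination:
  Rp1 = R1 ‖ R2 ‖ R3 ‖ R4 (parallel, all between nodes 0 and 1) = 1/(1/200 + 1/2.4 + 1/11 + 1/36000) = 1.951 Ω
R_eq = 1.951 Ω

Final answer: 1.951 Ω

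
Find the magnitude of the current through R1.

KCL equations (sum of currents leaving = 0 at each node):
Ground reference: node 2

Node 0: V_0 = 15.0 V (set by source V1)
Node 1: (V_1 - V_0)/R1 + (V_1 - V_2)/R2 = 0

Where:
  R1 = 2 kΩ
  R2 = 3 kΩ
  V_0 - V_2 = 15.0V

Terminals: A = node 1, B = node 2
Nodal analysis, taking node 2 as the 0 V reference.
Source V1 fixes V_0 = 15 V.
KCL at each unknown node (sum of currents leaving = 0; resistances in Ω):
  Node 1: (V_1 - 15)/2000 + (V_1 - 0)/3000 = 0
Collecting terms: 0.0008333 × V_1 = 0.0075  =>  V_1 = 9 V
I_R1 = (V_0 - V_1)/R1 = (15 - 9)/2000 = 0.003 A
|I_R1| = 0.003 A

Final answer: |I_R1| = 0.003 A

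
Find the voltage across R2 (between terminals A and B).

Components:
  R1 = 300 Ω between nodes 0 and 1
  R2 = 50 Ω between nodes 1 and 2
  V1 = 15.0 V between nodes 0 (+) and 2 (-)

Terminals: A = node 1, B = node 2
R1 and R2 are in series across V1 (node 0 → node 1 → node 2), and the output A–B is taken across R2, so this is a voltage divider.
Series current: I = V1/(R1 + R2) = 15/(300 + 50) = 15/350 = 0.04286 A
V_R2 = I × R2 = V1 × R2/(R1 + R2) = 15 × 50/350 = 2.143 V

Final answer: 2.143 V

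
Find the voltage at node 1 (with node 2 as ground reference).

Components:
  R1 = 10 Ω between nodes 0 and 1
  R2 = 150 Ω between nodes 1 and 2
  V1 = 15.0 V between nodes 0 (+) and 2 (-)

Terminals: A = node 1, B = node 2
Nodal analysis, taking node 2 as the 0 V reference.
Source V1 fixes V_0 = 15 V.
KCL at each unknown node (sum of currents leaving = 0; resistances in Ω):
  Node 1: (V_1 - 15)/10 + (V_1 - 0)/150 = 0
Collecting terms: 0.1067 × V_1 = 1.5  =>  V_1 = 14.06 V
The requested potential is V_1 = 14.06 V.

Final answer: V_1 = 14.06 V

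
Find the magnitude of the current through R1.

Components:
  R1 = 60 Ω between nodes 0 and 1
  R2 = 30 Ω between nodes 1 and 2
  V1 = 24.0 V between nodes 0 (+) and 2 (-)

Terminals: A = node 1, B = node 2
Nodal analysis, taking node 2 as the 0 V reference.
Source V1 fixes V_0 = 24 V.
KCL at each unknown node (sum of currents leaving = 0; resistances in Ω):
  Node 1: (V_1 - 24)/60 + (V_1 - 0)/30 = 0
Collecting terms: 0.05 × V_1 = 0.4  =>  V_1 = 8 V
I_R1 = (V_0 - V_1)/R1 = (24 - 8)/60 = 0.2667 A
|I_R1| = 0.2667 A

Final answer: |I_R1| = 0.2667 A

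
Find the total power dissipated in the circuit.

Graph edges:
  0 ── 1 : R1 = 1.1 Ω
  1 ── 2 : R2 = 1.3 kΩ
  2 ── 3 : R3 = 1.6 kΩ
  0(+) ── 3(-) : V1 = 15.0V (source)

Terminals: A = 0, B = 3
Nodal analysis, taking node 3 as the 0 V reference.
Source V1 fixes V_0 = 15 V.
KCL at each unknown node (sum of currents leaving = 0; resistances in Ω):
  Node 1: (V_1 - 15)/1.1 + (V_1 - V_2)/1300 = 0
  Node 2: (V_2 - V_1)/1300 + (V_2 - 0)/1600 = 0
Collecting terms (coefficients in siemens):
  0.9099·V_1 - 0.0007692·V_2 = 13.64
  0.001394·V_2 - 0.0007692·V_1 = 0
Determinant D = (0.9099)(0.001394) - (-0.0007692)(-0.0007692) = 0.001268
V_1 = [(13.64)(0.001394) - (-0.0007692)(0)]/D = 14.99 V
V_2 = [(0.9099)(0) - (13.64)(-0.0007692)]/D = 8.273 V
Power in each resistor, P = (ΔV)²/R:
  P_R1 = (15 - 14.99)²/1.1 = 0.00002941 W
  P_R2 = (14.99 - 8.273)²/1300 = 0.03475 W
  P_R3 = (8.273 - 0)²/1600 = 0.04277 W
P_total = P_R1 + P_R2 + P_R3 = 0.07756 W

Final answer: 0.07756 W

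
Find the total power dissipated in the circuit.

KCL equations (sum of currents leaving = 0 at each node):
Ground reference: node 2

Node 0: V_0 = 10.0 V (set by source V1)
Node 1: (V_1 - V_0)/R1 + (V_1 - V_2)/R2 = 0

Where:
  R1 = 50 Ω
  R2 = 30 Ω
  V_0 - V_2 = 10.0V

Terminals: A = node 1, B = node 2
Nodal analysis, taking node 2 as the 0 V reference.
Source V1 fixes V_0 = 10 V.
KCL at each unknown node (sum of currents leaving = 0; resistances in Ω):
  Node 1: (V_1 - 10)/50 + (V_1 - 0)/30 = 0
Collecting terms: 0.05333 × V_1 = 0.2  =>  V_1 = 3.75 V
Power in each resistor, P = (ΔV)²/R:
  P_R1 = (10 - 3.75)²/50 = 0.7812 W
  P_R2 = (3.75 - 0)²/30 = 0.4688 W
P_total = P_R1 + P_R2 = 1.25 W

Final answer: 1.25 W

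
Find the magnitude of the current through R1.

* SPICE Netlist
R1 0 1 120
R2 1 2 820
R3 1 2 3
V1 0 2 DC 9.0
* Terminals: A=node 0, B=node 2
Nodal analysis, taking node 2 as the 0 V reference.
Source V1 fixes V_0 = 9 V.
KCL at each unknown node (sum of currents leaving = 0; resistances in Ω):
  Node 1: (V_1 - 9)/120 + (V_1 - 0)/820 + (V_1 - 0)/3 = 0
Collecting terms: 0.3429 × V_1 = 0.075  =>  V_1 = 0.2187 V
I_R1 = (V_0 - V_1)/R1 = (9 - 0.2187)/120 = 0.07318 A
|I_R1| = 0.07318 A

Final answer: |I_R1| = 0.07318 A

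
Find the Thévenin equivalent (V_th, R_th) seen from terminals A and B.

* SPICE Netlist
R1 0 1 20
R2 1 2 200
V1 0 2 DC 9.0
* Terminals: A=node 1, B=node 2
Step 1 — V_th is the open-circuit voltage V_A - V_B (nothing connected across the terminals).
Nodal analysis, taking node 2 as the 0 V reference.
Source V1 fixes V_0 = 9 V.
KCL at each unknown node (sum of currents leaving = 0; resistances in Ω):
  Node 1: (V_1 - 9)/20 + (V_1 - 0)/200 = 0
Collecting terms: 0.055 × V_1 = 0.45  =>  V_1 = 8.182 V
V_th = V_1 - V_2 = 8.182 - 0 = 8.182 V
Step 2 — R_th: zero the source — replace V1 by a short circuit (node 2 merges into node 0) — and find the resistance seen between A (node 1) and B (node 0).
Reduce the network between node 1 (A) and node 0 (B) by series/parallel combination:
  Rp1 = R1 ‖ R2 (parallel, both between nodes 0 and 1) = 1/(1/20 + 1/200) = 18.18 Ω
R_th = 18.18 Ω

Final answer: V_th = 8.182 V, R_th = 18.18 Ω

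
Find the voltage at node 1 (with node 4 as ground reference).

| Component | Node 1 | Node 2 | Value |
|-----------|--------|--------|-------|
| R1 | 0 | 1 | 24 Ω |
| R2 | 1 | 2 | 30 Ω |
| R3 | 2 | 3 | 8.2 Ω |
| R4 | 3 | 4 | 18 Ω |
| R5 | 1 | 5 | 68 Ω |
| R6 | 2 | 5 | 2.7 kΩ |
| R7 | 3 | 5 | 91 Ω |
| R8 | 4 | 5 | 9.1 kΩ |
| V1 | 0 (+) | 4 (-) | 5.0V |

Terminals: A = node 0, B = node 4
Nodal analysis, taking node 4 as the 0 V reference.
Source V1 fixes V_0 = 5 V.
KCL at each unknown node (sum of currents leaving = 0; resistances in Ω):
  Node 1: (V_1 - 5)/24 + (V_1 - V_2)/30 + (V_1 - V_5)/68 = 0
  Node 2: (V_2 - V_1)/30 + (V_2 - V_3)/8.2 + (V_2 - V_5)/2700 = 0
  Node 3: (V_3 - V_2)/8.2 + (V_3 - 0)/18 + (V_3 - V_5)/91 = 0
  Node 5: (V_5 - V_1)/68 + (V_5 - V_2)/2700 + (V_5 - V_3)/91 + (V_5 - 0)/9100 = 0
Collecting terms (coefficients in siemens):
  0.08971·V_1 - 0.03333·V_2 - 0.01471·V_5 = 0.2083
  0.1557·V_2 - 0.03333·V_1 - 0.122·V_3 - 0.0003704·V_5 = 0
  0.1885·V_3 - 0.122·V_2 - 0.01099·V_5 = 0
  0.02618·V_5 - 0.01471·V_1 - 0.0003704·V_2 - 0.01099·V_3 = 0
Solving these 4 simultaneous equations (Gaussian elimination) gives:
  V_1 = 3.348 V, V_2 = 1.69 V, V_3 = 1.235 V, V_5 = 2.423 V
The requested potential is V_1 = 3.348 V.

Final answer: V_1 = 3.348 V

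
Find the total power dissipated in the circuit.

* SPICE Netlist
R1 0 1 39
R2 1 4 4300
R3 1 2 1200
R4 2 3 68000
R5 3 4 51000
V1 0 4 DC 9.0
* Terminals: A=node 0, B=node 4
Nodal analysis, taking node 4 as the 0 V reference.
Source V1 fixes V_0 = 9 V.
KCL at each unknown node (sum of currents leaving = 0; resistances in Ω):
  Node 1: (V_1 - 9)/39 + (V_1 - 0)/4300 + (V_1 - V_2)/1200 = 0
  Node 2: (V_2 - V_1)/1200 + (V_2 - V_3)/68000 = 0
  Node 3: (V_3 - V_2)/68000 + (V_3 - 0)/51000 = 0
Collecting terms (coefficients in siemens):
  0.02671·V_1 - 0.0008333·V_2 = 0.2308
  0.000848·V_2 - 0.0008333·V_1 - 0.00001471·V_3 = 0
  0.00003431·V_3 - 0.00001471·V_2 = 0
Solving these 3 simultaneous equations (Gaussian elimination) gives:
  V_1 = 8.916 V, V_2 = 8.827 V, V_3 = 3.783 V
Power in each resistor, P = (ΔV)²/R:
  P_R1 = (9 - 8.916)²/39 = 0.0001799 W
  P_R2 = (8.916 - 0)²/4300 = 0.01849 W
  P_R3 = (8.916 - 8.827)²/1200 = 0.000006603 W
  P_R4 = (8.827 - 3.783)²/68000 = 0.0003742 W
  P_R5 = (3.783 - 0)²/51000 = 0.0002806 W
P_total = P_R1 + P_R2 + P_R3 + P_R4 + P_R5 = 0.01933 W

Final answer: 0.01933 W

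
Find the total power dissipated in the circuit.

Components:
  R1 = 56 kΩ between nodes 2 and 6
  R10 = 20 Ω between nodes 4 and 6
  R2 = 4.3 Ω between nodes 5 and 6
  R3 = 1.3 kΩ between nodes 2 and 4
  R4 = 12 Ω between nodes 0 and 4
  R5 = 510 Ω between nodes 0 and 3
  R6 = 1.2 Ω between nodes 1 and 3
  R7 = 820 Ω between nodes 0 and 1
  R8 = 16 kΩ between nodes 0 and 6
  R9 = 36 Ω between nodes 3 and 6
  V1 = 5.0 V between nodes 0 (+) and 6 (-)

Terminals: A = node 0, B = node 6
Nodal analysis, taking node 6 as the 0 V reference.
Source V1 fixes V_0 = 5 V.
KCL at each unknown node (sum of currents leaving = 0; resistances in Ω):
  Node 1: (V_1 - V_3)/1.2 + (V_1 - 5)/820 = 0
  Node 2: (V_2 - 0)/56000 + (V_2 - V_4)/1300 = 0
  Node 3: (V_3 - 5)/510 + (V_3 - V_1)/1.2 + (V_3 - 0)/36 = 0
  Node 4: (V_4 - V_2)/1300 + (V_4 - 5)/12 + (V_4 - 0)/20 = 0
  Node 5: (V_5 - 0)/4.3 = 0
Collecting terms (coefficients in siemens):
  0.8346·V_1 - 0.8333·V_3 = 0.006098
  0.0007871·V_2 - 0.0007692·V_4 = 0
  0.8631·V_3 - 0.8333·V_1 = 0.009804
  0.1341·V_4 - 0.0007692·V_2 = 0.4167
  0.2326·V_5 = 0
Solving these 5 simultaneous equations (Gaussian elimination) gives:
  V_1 = 0.5199 V, V_2 = 3.054 V, V_3 = 0.5134 V, V_4 = 3.125 V
  V_5 = 0 V
Power in each resistor, P = (ΔV)²/R:
  P_R1 = (3.054 - 0)²/56000 = 0.0001665 W
  P_R2 = (0 - 0)²/4.3 = 0 W
  P_R3 = (3.054 - 3.125)²/1300 = 0.000003866 W
  P_R4 = (5 - 3.125)²/12 = 0.2931 W
  P_R5 = (5 - 0.5134)²/510 = 0.03947 W
  P_R6 = (0.5199 - 0.5134)²/1.2 = 0.00003582 W
  P_R7 = (5 - 0.5199)²/820 = 0.02448 W
  P_R8 = (5 - 0)²/16000 = 0.001563 W
  P_R9 = (0.5134 - 0)²/36 = 0.007321 W
  P_R10 = (3.125 - 0)²/20 = 0.4882 W
P_total = P_R1 + P_R2 + P_R3 + P_R4 + P_R5 + P_R6 + P_R7 + P_R8 + P_R9 + P_R10 = 0.8543 W

Final answer: 0.8543 W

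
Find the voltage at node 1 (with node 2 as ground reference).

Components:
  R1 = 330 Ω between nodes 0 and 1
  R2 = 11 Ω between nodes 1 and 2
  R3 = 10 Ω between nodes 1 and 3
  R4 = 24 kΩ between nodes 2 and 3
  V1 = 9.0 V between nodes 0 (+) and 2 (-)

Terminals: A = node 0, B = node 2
Nodal analysis, taking node 2 as the 0 V reference.
Source V1 fixes V_0 = 9 V.
KCL at each unknown node (sum of currents leaving = 0; resistances in Ω):
  Node 1: (V_1 - 9)/330 + (V_1 - 0)/11 + (V_1 - V_3)/10 = 0
  Node 3: (V_3 - V_1)/10 + (V_3 - 0)/24000 = 0
Collecting terms (coefficients in siemens):
  0.1939·V_1 - 0.1·V_3 = 0.02727
  0.1·V_3 - 0.1·V_1 = 0
Determinant D = (0.1939)(0.1) - (-0.1)(-0.1) = 0.009402
V_1 = [(0.02727)(0.1) - (-0.1)(0)]/D = 0.2902 V
V_3 = [(0.1939)(0) - (0.02727)(-0.1)]/D = 0.2901 V
The requested potential is V_1 = 0.2902 V.

Final answer: V_1 = 0.2902 V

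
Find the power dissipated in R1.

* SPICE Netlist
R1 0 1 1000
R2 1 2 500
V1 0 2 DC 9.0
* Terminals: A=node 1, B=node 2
Nodal analysis, taking node 2 as the 0 V reference.
Source V1 fixes V_0 = 9 V.
KCL at each unknown node (sum of currents leaving = 0; resistances in Ω):
  Node 1: (V_1 - 9)/1000 + (V_1 - 0)/500 = 0
Collecting terms: 0.003 × V_1 = 0.009  =>  V_1 = 3 V
I_R1 = (V_0 - V_1)/R1 = (9 - 3)/1000 = 0.006 A
P_R1 = I_R1² × R1 = (0.006)² × 1000 = 0.036 W

Final answer: 0.036 W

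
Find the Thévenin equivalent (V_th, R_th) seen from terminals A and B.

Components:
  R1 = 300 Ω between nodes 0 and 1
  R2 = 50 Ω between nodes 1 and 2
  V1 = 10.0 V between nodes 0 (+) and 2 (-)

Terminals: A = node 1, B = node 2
Step 1 — V_th is the open-circuit voltage V_A - V_B (nothing connected across the terminals).
Nodal analysis, taking node 2 as the 0 V reference.
Source V1 fixes V_0 = 10 V.
KCL at each unknown node (sum of currents leaving = 0; resistances in Ω):
  Node 1: (V_1 - 10)/300 + (V_1 - 0)/50 = 0
Collecting terms: 0.02333 × V_1 = 0.03333  =>  V_1 = 1.429 V
V_th = V_1 - V_2 = 1.429 - 0 = 1.429 V
Step 2 — R_th: zero the source — replace V1 by a short circuit (node 2 merges into node 0) — and find the resistance seen between A (node 1) and B (node 0).
Reduce the network between node 1 (A) and node 0 (B) by series/parallel combination:
  Rp1 = R1 ‖ R2 (parallel, both between nodes 0 and 1) = 1/(1/300 + 1/50) = 42.86 Ω
R_th = 42.86 Ω

Final answer: V_th = 1.429 V, R_th = 42.86 Ω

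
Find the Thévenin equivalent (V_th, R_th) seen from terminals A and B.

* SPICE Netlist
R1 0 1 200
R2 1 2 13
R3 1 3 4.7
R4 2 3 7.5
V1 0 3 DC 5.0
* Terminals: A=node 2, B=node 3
Step 1 — V_th is the open-circuit voltage V_A - V_B (nothing connected across the terminals).
Nodal analysis, taking node 3 as the 0 V reference.
Source V1 fixes V_0 = 5 V.
KCL at each unknown node (sum of currents leaving = 0; resistances in Ω):
  Node 1: (V_1 - 5)/200 + (V_1 - V_2)/13 + (V_1 - 0)/4.7 = 0
  Node 2: (V_2 - V_1)/13 + (V_2 - 0)/7.5 = 0
Collecting terms (coefficients in siemens):
  0.2947·V_1 - 0.07692·V_2 = 0.025
  0.2103·V_2 - 0.07692·V_1 = 0
Determinant D = (0.2947)(0.2103) - (-0.07692)(-0.07692) = 0.05604
V_1 = [(0.025)(0.2103) - (-0.07692)(0)]/D = 0.09379 V
V_2 = [(0.2947)(0) - (0.025)(-0.07692)]/D = 0.03431 V
V_th = V_2 - V_3 = 0.03431 - 0 = 0.03431 V
Step 2 — R_th: zero the source — replace V1 by a short circuit (node 3 merges into node 0) — and find the resistance seen between A (node 2) and B (node 0).
Reduce the network between node 2 (A) and node 0 (B) by series/parallel combination:
  Rp1 = R1 ‖ R3 (parallel, both between nodes 0 and 1) = 1/(1/200 + 1/4.7) = 4.592 Ω
  Rs1 = R2 + Rp1 (series, joined only at node 1) = 13 + 4.592 = 17.59 Ω
  Rp2 = R4 ‖ Rs1 (parallel, both between nodes 0 and 2) = 1/(1/7.5 + 1/17.59) = 5.258 Ω
R_th = 5.258 Ω

Final answer: V_th = 0.03431 V, R_th = 5.258 Ω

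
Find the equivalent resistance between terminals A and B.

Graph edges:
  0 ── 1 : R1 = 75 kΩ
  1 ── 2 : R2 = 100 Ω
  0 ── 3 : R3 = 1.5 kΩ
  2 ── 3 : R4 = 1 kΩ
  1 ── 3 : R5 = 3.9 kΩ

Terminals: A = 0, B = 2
The network is not a plain series/parallel combination. Inject a 1 A test current into terminal A (node 0) and return it from terminal B (node 2); then R_eq = V_A / (1 A).
Nodal analysis, taking node 2 as the 0 V reference.
Current source I_test pushes 1 A into node 0 and draws it out of node 2.
KCL at each unknown node (sum of currents leaving = 0; resistances in Ω):
  Node 0: (V_0 - V_1)/75000 + (V_0 - V_3)/1500 - 1 = 0
  Node 1: (V_1 - V_0)/75000 + (V_1 - 0)/100 + (V_1 - V_3)/3900 = 0
  Node 3: (V_3 - V_0)/1500 + (V_3 - V_1)/3900 + (V_3 - 0)/1000 = 0
Collecting terms (coefficients in siemens):
  0.00068·V_0 - 0.00001333·V_1 - 0.0006667·V_3 = 1
  0.01027·V_1 - 0.00001333·V_0 - 0.0002564·V_3 = 0
  0.001923·V_3 - 0.0006667·V_0 - 0.0002564·V_1 = 0
Solving these 3 simultaneous equations (Gaussian elimination) gives:
  V_0 = 2233 V, V_1 = 22.3 V, V_3 = 777 V
R_eq = V_0 / 1 A = 2233 Ω = 2.233 kΩ

Final answer: 2.233 kΩ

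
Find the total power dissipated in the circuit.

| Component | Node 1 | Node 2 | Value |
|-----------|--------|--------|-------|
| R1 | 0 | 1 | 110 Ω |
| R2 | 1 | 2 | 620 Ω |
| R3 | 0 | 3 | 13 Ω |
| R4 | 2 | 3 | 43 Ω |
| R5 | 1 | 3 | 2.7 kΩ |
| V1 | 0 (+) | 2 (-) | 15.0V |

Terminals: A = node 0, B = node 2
Nodal analysis, taking node 2 as the 0 V reference.
Source V1 fixes V_0 = 15 V.
KCL at each unknown node (sum of currents leaving = 0; resistances in Ω):
  Node 1: (V_1 - 15)/110 + (V_1 - 0)/620 + (V_1 - V_3)/2700 = 0
  Node 3: (V_3 - 15)/13 + (V_3 - 0)/43 + (V_3 - V_1)/2700 = 0
Collecting terms (coefficients in siemens):
  0.01107·V_1 - 0.0003704·V_3 = 0.1364
  0.1005·V_3 - 0.0003704·V_1 = 1.154
Determinant D = (0.01107)(0.1005) - (-0.0003704)(-0.0003704) = 0.001113
V_1 = [(0.1364)(0.1005) - (-0.0003704)(1.154)]/D = 12.7 V
V_3 = [(0.01107)(1.154) - (0.1364)(-0.0003704)]/D = 11.52 V
Power in each resistor, P = (ΔV)²/R:
  P_R1 = (15 - 12.7)²/110 = 0.04813 W
  P_R2 = (12.7 - 0)²/620 = 0.2601 W
  P_R3 = (15 - 11.52)²/13 = 0.9304 W
  P_R4 = (0 - 11.52)²/43 = 3.087 W
  P_R5 = (12.7 - 11.52)²/2700 = 0.0005129 W
P_total = P_R1 + P_R2 + P_R3 + P_R4 + P_R5 = 4.327 W

Final answer: 4.327 W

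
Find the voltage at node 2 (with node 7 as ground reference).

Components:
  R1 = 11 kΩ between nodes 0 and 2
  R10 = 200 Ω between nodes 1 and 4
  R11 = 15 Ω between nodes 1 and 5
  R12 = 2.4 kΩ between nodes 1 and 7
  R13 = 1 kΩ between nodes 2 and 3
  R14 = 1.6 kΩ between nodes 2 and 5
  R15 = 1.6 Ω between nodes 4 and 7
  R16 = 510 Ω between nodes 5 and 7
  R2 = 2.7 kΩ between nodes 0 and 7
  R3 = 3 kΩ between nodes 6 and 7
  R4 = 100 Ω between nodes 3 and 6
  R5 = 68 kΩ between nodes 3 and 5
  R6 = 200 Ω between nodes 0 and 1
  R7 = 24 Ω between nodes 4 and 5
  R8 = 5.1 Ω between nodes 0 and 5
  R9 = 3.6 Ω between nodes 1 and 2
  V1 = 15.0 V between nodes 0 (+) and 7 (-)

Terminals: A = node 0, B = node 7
Nodal analysis, taking node 7 as the 0 V reference.
Source V1 fixes V_0 = 15 V.
KCL at each unknown node (sum of currents leaving = 0; resistances in Ω):
  Node 1: (V_1 - 15)/200 + (V_1 - V_2)/3.6 + (V_1 - V_4)/200 + (V_1 - V_5)/15 + (V_1 - 0)/2400 = 0
  Node 2: (V_2 - 15)/11000 + (V_2 - V_1)/3.6 + (V_2 - V_3)/1000 + (V_2 - V_5)/1600 = 0
  Node 3: (V_3 - V_6)/100 + (V_3 - V_5)/68000 + (V_3 - V_2)/1000 = 0
  Node 4: (V_4 - V_5)/24 + (V_4 - V_1)/200 + (V_4 - 0)/1.6 = 0
  Node 5: (V_5 - V_3)/68000 + (V_5 - V_4)/24 + (V_5 - 15)/5.1 + (V_5 - V_1)/15 + (V_5 - V_2)/1600 + (V_5 - 0)/510 = 0
  Node 6: (V_6 - 0)/3000 + (V_6 - V_3)/100 = 0
Collecting terms (coefficients in siemens):
  0.3549·V_1 - 0.2778·V_2 - 0.005·V_4 - 0.06667·V_5 = 0.075
  0.2795·V_2 - 0.2778·V_1 - 0.001·V_3 - 0.000625·V_5 = 0.001364
  0.01101·V_3 - 0.001·V_2 - 0.00001471·V_5 - 0.01·V_6 = 0
  0.6717·V_4 - 0.005·V_1 - 0.04167·V_5 = 0
  0.307·V_5 - 0.06667·V_1 - 0.000625·V_2 - 0.00001471·V_3 - 0.04167·V_4 = 2.941
  0.01033·V_6 - 0.01·V_3 = 0
Solving these 6 simultaneous equations (Gaussian elimination) gives:
  V_1 = 11.58 V, V_2 = 11.57 V, V_3 = 8.789 V, V_4 = 0.8451 V
  V_5 = 12.23 V, V_6 = 8.506 V
The requested potential is V_2 = 11.57 V.

Final answer: V_2 = 11.57 V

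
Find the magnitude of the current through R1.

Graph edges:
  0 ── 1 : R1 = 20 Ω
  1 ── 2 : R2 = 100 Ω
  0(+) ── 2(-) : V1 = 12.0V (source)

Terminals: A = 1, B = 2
Nodal analysis, taking node 2 as the 0 V reference.
Source V1 fixes V_0 = 12 V.
KCL at each unknown node (sum of currents leaving = 0; resistances in Ω):
  Node 1: (V_1 - 12)/20 + (V_1 - 0)/100 = 0
Collecting terms: 0.06 × V_1 = 0.6  =>  V_1 = 10 V
I_R1 = (V_0 - V_1)/R1 = (12 - 10)/20 = 0.1 A
|I_R1| = 0.1 A

Final answer: |I_R1| = 0.1 A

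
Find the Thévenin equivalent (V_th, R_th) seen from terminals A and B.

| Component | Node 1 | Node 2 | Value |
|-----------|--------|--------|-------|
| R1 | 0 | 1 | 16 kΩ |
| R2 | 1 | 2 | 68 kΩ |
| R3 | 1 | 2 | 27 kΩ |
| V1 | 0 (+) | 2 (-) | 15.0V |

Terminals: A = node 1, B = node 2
Step 1 — V_th is the open-circuit voltage V_A - V_B (nothing connected across the terminals).
Nodal analysis, taking node 2 as the 0 V reference.
Source V1 fixes V_0 = 15 V.
KCL at each unknown node (sum of currents leaving = 0; resistances in Ω):
  Node 1: (V_1 - 15)/16000 + (V_1 - 0)/68000 + (V_1 - 0)/27000 = 0
Collecting terms: 0.0001142 × V_1 = 0.0009375  =>  V_1 = 8.206 V
V_th = V_1 - V_2 = 8.206 - 0 = 8.206 V
Step 2 — R_th: zero the source — replace V1 by a short circuit (node 2 merges into node 0) — and find the resistance seen between A (node 1) and B (node 0).
Reduce the network between node 1 (A) and node 0 (B) by series/parallel combination:
  Rp1 = R1 ‖ R2 ‖ R3 (parallel, all between nodes 0 and 1) = 1/(1/16000 + 1/68000 + 1/27000) = 8753 Ω
R_th = 8.753 kΩ

Final answer: V_th = 8.206 V, R_th = 8.753 kΩ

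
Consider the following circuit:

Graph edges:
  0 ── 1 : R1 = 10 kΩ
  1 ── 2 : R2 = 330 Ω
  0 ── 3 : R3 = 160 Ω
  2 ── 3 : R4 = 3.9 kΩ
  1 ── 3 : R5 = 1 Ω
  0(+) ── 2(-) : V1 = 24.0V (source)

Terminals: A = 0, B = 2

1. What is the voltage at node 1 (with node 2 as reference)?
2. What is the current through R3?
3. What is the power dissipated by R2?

Nodal analysis, taking node 2 as the 0 V reference.
Source V1 fixes V_0 = 24 V.
KCL at each unknown node (sum of currents leaving = 0; resistances in Ω):
  Node 1: (V_1 - 24)/10000 + (V_1 - 0)/330 + (V_1 - V_3)/1 = 0
  Node 3: (V_3 - 24)/160 + (V_3 - 0)/3900 + (V_3 - V_1)/1 = 0
Collecting terms (coefficients in siemens):
  1.003·V_1 - 1·V_3 = 0.0024
  1.007·V_3 - 1·V_1 = 0.15
Determinant D = (1.003)(1.007) - (-1)(-1) = 0.009657
V_1 = [(0.0024)(1.007) - (-1)(0.15)]/D = 15.78 V
V_3 = [(1.003)(0.15) - (0.0024)(-1)]/D = 15.83 V
Part 1:
  Read off the nodal solution: V_1 = 15.78 V
Part 2:
  I_R3 = (V_0 - V_3)/R3 = (24 - 15.83)/160 = 0.05106 A
  Magnitude: I_R3 = 0.05106 A
Part 3:
  I_R2 = (V_1 - V_2)/R2 = (15.78 - 0)/330 = 0.04783 A
  P_R2 = I_R2² × R2 = (0.04783)² × 330 = 0.7548 W

Final answers:
1. V_1 = 15.78 V
2. I_R3 = 0.05106 A
3. P_R2 = 0.7548 W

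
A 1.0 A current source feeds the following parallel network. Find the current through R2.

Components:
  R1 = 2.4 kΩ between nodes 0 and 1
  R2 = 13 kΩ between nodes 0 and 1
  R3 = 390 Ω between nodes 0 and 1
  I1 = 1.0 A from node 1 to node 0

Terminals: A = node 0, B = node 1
All resistors sit directly between nodes 0 and 1, so they are in parallel and share one voltage V; the full source current 1 A splits among them.
1/R_par = 1/2400 + 1/13000 + 1/390 = 0.003058 S  =>  R_par = 327 Ω
V = I × R_par = 1 × 327 = 327 V
I_R2 = V/R2 = 327/13000 = 0.02516 A

Final answer: 0.02516 A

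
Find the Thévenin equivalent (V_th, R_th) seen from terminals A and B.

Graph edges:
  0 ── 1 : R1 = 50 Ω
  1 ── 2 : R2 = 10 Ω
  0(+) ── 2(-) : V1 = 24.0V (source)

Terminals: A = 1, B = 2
Step 1 — V_th is the open-circuit voltage V_A - V_B (nothing connected across the terminals).
Nodal analysis, taking node 2 as the 0 V reference.
Source V1 fixes V_0 = 24 V.
KCL at each unknown node (sum of currents leaving = 0; resistances in Ω):
  Node 1: (V_1 - 24)/50 + (V_1 - 0)/10 = 0
Collecting terms: 0.12 × V_1 = 0.48  =>  V_1 = 4 V
V_th = V_1 - V_2 = 4 - 0 = 4 V
Step 2 — R_th: zero the source — replace V1 by a short circuit (node 2 merges into node 0) — and find the resistance seen between A (node 1) and B (node 0).
Reduce the network between node 1 (A) and node 0 (B) by series/parallel combination:
  Rp1 = R1 ‖ R2 (parallel, both between nodes 0 and 1) = 1/(1/50 + 1/10) = 8.333 Ω
R_th = 8.333 Ω

Final answer: V_th = 4 V, R_th = 8.333 Ω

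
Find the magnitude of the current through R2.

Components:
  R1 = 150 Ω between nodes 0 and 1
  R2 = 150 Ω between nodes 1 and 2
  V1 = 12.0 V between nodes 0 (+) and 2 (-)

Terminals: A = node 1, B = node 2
Nodal analysis, taking node 2 as the 0 V reference.
Source V1 fixes V_0 = 12 V.
KCL at each unknown node (sum of currents leaving = 0; resistances in Ω):
  Node 1: (V_1 - 12)/150 + (V_1 - 0)/150 = 0
Collecting terms: 0.01333 × V_1 = 0.08  =>  V_1 = 6 V
I_R2 = (V_1 - V_2)/R2 = (6 - 0)/150 = 0.04 A
|I_R2| = 0.04 A

Final answer: |I_R2| = 0.04 A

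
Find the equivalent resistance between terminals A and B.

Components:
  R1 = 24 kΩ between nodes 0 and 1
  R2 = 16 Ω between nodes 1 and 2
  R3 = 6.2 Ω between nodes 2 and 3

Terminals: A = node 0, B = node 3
Reduce the network between node 0 (A) and node 3 (B) by series/parallel combination:
  Rs1 = R1 + R2 (series, joined only at node 1) = 24000 + 16 = 24020 Ω
  Rs2 = R3 + Rs1 (series, joined only at node 2) = 6.2 + 24020 = 24020 Ω
R_eq = 24.02 kΩ

Final answer: 24.02 kΩ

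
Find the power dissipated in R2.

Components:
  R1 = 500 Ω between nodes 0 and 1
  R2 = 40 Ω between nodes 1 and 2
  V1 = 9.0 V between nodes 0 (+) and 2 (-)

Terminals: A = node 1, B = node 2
Nodal analysis, taking node 2 as the 0 V reference.
Source V1 fixes V_0 = 9 V.
KCL at each unknown node (sum of currents leaving = 0; resistances in Ω):
  Node 1: (V_1 - 9)/500 + (V_1 - 0)/40 = 0
Collecting terms: 0.027 × V_1 = 0.018  =>  V_1 = 0.6667 V
I_R2 = (V_1 - V_2)/R2 = (0.6667 - 0)/40 = 0.01667 A
P_R2 = I_R2² × R2 = (0.01667)² × 40 = 0.01111 W

Final answer: 0.01111 W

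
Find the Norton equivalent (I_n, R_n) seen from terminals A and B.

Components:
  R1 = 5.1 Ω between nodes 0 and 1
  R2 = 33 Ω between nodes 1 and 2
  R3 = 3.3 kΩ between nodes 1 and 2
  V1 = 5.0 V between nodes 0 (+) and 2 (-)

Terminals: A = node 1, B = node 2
Find the Thévenin equivalent first; then I_n = V_th/R_th and R_n = R_th.
Step 1 — V_th is the open-circuit voltage V_A - V_B (nothing connected across the terminals).
Nodal analysis, taking node 2 as the 0 V reference.
Source V1 fixes V_0 = 5 V.
KCL at each unknown node (sum of currents leaving = 0; resistances in Ω):
  Node 1: (V_1 - 5)/5.1 + (V_1 - 0)/33 + (V_1 - 0)/3300 = 0
Collecting terms: 0.2267 × V_1 = 0.9804  =>  V_1 = 4.325 V
V_th = V_1 - V_2 = 4.325 - 0 = 4.325 V
Step 2 — R_th: zero the source — replace V1 by a short circuit (node 2 merges into node 0) — and find the resistance seen between A (node 1) and B (node 0).
Reduce the network between node 1 (A) and node 0 (B) by series/parallel combination:
  Rp1 = R1 ‖ R2 ‖ R3 (parallel, all between nodes 0 and 1) = 1/(1/5.1 + 1/33 + 1/3300) = 4.411 Ω
R_th = 4.411 Ω
I_n = V_th/R_th = 4.325/4.411 = 0.9804 A, and R_n = R_th = 4.411 Ω

Final answer: I_n = 0.9804 A, R_n = 4.411 Ω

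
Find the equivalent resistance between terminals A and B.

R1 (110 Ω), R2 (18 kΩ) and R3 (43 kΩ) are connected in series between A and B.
Reduce the network between node 0 (A) and node 3 (B) by series/parallel combination:
  Rs1 = R1 + R2 (series, joined only at node 1) = 110 + 18000 = 18110 Ω
  Rs2 = R3 + Rs1 (series, joined only at node 2) = 43000 + 18110 = 61110 Ω
R_eq = 61.11 kΩ

Final answer: 61.11 kΩ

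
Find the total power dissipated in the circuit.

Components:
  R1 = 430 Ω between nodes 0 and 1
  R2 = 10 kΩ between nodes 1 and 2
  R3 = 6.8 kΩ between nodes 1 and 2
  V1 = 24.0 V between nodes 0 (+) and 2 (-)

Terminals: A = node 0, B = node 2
Nodal analysis, taking node 2 as the 0 V reference.
Source V1 fixes V_0 = 24 V.
KCL at each unknown node (sum of currents leaving = 0; resistances in Ω):
  Node 1: (V_1 - 24)/430 + (V_1 - 0)/10000 + (V_1 - 0)/6800 = 0
Collecting terms: 0.002573 × V_1 = 0.05581  =>  V_1 = 21.7 V
Power in each resistor, P = (ΔV)²/R:
  P_R1 = (24 - 21.7)²/430 = 0.01235 W
  P_R2 = (21.7 - 0)²/10000 = 0.04707 W
  P_R3 = (21.7 - 0)²/6800 = 0.06922 W
P_total = P_R1 + P_R2 + P_R3 = 0.1286 W

Final answer: 0.1286 W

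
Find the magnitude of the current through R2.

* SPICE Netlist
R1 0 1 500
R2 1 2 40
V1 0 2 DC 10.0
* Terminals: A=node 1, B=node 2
Nodal analysis, taking node 2 as the 0 V reference.
Source V1 fixes V_0 = 10 V.
KCL at each unknown node (sum of currents leaving = 0; resistances in Ω):
  Node 1: (V_1 - 10)/500 + (V_1 - 0)/40 = 0
Collecting terms: 0.027 × V_1 = 0.02  =>  V_1 = 0.7407 V
I_R2 = (V_1 - V_2)/R2 = (0.7407 - 0)/40 = 0.01852 A
|I_R2| = 0.01852 A

Final answer: |I_R2| = 0.01852 A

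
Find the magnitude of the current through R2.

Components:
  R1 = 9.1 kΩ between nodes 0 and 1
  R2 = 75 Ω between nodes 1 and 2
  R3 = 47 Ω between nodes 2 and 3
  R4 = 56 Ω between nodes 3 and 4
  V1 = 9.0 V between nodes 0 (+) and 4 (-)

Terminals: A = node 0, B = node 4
Nodal analysis, taking node 4 as the 0 V reference.
Source V1 fixes V_0 = 9 V.
KCL at each unknown node (sum of currents leaving = 0; resistances in Ω):
  Node 1: (V_1 - 9)/9100 + (V_1 - V_2)/75 = 0
  Node 2: (V_2 - V_1)/75 + (V_2 - V_3)/47 = 0
  Node 3: (V_3 - V_2)/47 + (V_3 - 0)/56 = 0
Collecting terms (coefficients in siemens):
  0.01344·V_1 - 0.01333·V_2 = 0.000989
  0.03461·V_2 - 0.01333·V_1 - 0.02128·V_3 = 0
  0.03913·V_3 - 0.02128·V_2 = 0
Solving these 3 simultaneous equations (Gaussian elimination) gives:
  V_1 = 0.1727 V, V_2 = 0.09991 V, V_3 = 0.05432 V
I_R2 = (V_1 - V_2)/R2 = (0.1727 - 0.09991)/75 = 0.00097 A
|I_R2| = 0.00097 A

Final answer: |I_R2| = 0.00097 A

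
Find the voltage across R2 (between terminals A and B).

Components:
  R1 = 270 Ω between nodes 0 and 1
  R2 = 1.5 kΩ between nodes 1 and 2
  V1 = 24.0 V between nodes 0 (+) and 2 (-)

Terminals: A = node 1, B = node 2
R1 and R2 are in series across V1 (node 0 → node 1 → node 2), and the output A–B is taken across R2, so this is a voltage divider.
Series current: I = V1/(R1 + R2) = 24/(270 + 1500) = 24/1770 = 0.01356 A
V_R2 = I × R2 = V1 × R2/(R1 + R2) = 24 × 1500/1770 = 20.34 V

Final answer: 20.34 V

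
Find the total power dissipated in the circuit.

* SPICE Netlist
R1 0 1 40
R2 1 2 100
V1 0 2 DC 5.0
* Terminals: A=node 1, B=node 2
Nodal analysis, taking node 2 as the 0 V reference.
Source V1 fixes V_0 = 5 V.
KCL at each unknown node (sum of currents leaving = 0; resistances in Ω):
  Node 1: (V_1 - 5)/40 + (V_1 - 0)/100 = 0
Collecting terms: 0.035 × V_1 = 0.125  =>  V_1 = 3.571 V
Power in each resistor, P = (ΔV)²/R:
  P_R1 = (5 - 3.571)²/40 = 0.05102 W
  P_R2 = (3.571 - 0)²/100 = 0.1276 W
P_total = P_R1 + P_R2 = 0.1786 W

Final answer: 0.1786 W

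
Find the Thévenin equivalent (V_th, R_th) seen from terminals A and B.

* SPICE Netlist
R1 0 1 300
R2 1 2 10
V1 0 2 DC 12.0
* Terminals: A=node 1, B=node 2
Step 1 — V_th is the open-circuit voltage V_A - V_B (nothing connected across the terminals).
Nodal analysis, taking node 2 as the 0 V reference.
Source V1 fixes V_0 = 12 V.
KCL at each unknown node (sum of currents leaving = 0; resistances in Ω):
  Node 1: (V_1 - 12)/300 + (V_1 - 0)/10 = 0
Collecting terms: 0.1033 × V_1 = 0.04  =>  V_1 = 0.3871 V
V_th = V_1 - V_2 = 0.3871 - 0 = 0.3871 V
Step 2 — R_th: zero the source — replace V1 by a short circuit (node 2 merges into node 0) — and find the resistance seen between A (node 1) and B (node 0).
Reduce the network between node 1 (A) and node 0 (B) by series/parallel combination:
  Rp1 = R1 ‖ R2 (parallel, both between nodes 0 and 1) = 1/(1/300 + 1/10) = 9.677 Ω
R_th = 9.677 Ω

Final answer: V_th = 0.3871 V, R_th = 9.677 Ω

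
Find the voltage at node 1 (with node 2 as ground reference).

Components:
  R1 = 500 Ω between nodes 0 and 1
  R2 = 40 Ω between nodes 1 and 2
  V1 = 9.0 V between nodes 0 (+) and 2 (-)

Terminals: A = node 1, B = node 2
Nodal analysis, taking node 2 as the 0 V reference.
Source V1 fixes V_0 = 9 V.
KCL at each unknown node (sum of currents leaving = 0; resistances in Ω):
  Node 1: (V_1 - 9)/500 + (V_1 - 0)/40 = 0
Collecting terms: 0.027 × V_1 = 0.018  =>  V_1 = 0.6667 V
The requested potential is V_1 = 0.6667 V.

Final answer: V_1 = 0.6667 V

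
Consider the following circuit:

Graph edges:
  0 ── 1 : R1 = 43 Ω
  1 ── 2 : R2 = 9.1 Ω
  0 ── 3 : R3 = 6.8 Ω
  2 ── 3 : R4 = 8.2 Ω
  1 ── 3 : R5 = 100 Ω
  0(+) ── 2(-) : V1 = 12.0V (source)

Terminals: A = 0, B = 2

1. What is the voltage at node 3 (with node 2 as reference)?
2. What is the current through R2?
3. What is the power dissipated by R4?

Nodal analysis, taking node 2 as the 0 V reference.
Source V1 fixes V_0 = 12 V.
KCL at each unknown node (sum of currents leaving = 0; resistances in Ω):
  Node 1: (V_1 - 12)/43 + (V_1 - 0)/9.1 + (V_1 - V_3)/100 = 0
  Node 3: (V_3 - 12)/6.8 + (V_3 - 0)/8.2 + (V_3 - V_1)/100 = 0
Collecting terms (coefficients in siemens):
  0.1431·V_1 - 0.01·V_3 = 0.2791
  0.279·V_3 - 0.01·V_1 = 1.765
Determinant D = (0.1431)(0.279) - (-0.01)(-0.01) = 0.03984
V_1 = [(0.2791)(0.279) - (-0.01)(1.765)]/D = 2.397 V
V_3 = [(0.1431)(1.765) - (0.2791)(-0.01)]/D = 6.411 V
Part 1:
  Read off the nodal solution: V_3 = 6.411 V
Part 2:
  I_R2 = (V_1 - V_2)/R2 = (2.397 - 0)/9.1 = 0.2635 A
  Magnitude: I_R2 = 0.2635 A
Part 3:
  I_R4 = (V_2 - V_3)/R4 = (0 - 6.411)/8.2 = -0.7818 A
  P_R4 = I_R4² × R4 = (-0.7818)² × 8.2 = 5.012 W

Final answers:
1. V_3 = 6.411 V
2. I_R2 = 0.2635 A
3. P_R4 = 5.012 W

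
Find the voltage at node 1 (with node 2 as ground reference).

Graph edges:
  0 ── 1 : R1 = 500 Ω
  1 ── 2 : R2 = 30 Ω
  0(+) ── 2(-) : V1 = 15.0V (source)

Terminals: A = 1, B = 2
Nodal analysis, taking node 2 as the 0 V reference.
Source V1 fixes V_0 = 15 V.
KCL at each unknown node (sum of currents leaving = 0; resistances in Ω):
  Node 1: (V_1 - 15)/500 + (V_1 - 0)/30 = 0
Collecting terms: 0.03533 × V_1 = 0.03  =>  V_1 = 0.8491 V
The requested potential is V_1 = 0.8491 V.

Final answer: V_1 = 0.8491 V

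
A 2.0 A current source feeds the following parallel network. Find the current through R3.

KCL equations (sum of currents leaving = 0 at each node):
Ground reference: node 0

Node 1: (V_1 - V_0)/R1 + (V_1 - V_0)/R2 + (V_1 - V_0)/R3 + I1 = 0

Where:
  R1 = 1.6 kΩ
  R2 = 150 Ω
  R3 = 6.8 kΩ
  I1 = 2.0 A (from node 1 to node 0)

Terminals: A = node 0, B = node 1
All resistors sit directly between nodes 0 and 1, so they are in parallel and share one voltage V; the full source current 2 A splits among them.
1/R_par = 1/1600 + 1/150 + 1/6800 = 0.007439 S  =>  R_par = 134.4 Ω
V = I × R_par = 2 × 134.4 = 268.9 V
I_R3 = V/R3 = 268.9/6800 = 0.03954 A

Final answer: 0.03954 A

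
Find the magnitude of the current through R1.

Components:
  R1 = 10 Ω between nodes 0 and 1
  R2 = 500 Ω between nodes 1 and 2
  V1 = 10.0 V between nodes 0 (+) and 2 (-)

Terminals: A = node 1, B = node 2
Nodal analysis, taking node 2 as the 0 V reference.
Source V1 fixes V_0 = 10 V.
KCL at each unknown node (sum of currents leaving = 0; resistances in Ω):
  Node 1: (V_1 - 10)/10 + (V_1 - 0)/500 = 0
Collecting terms: 0.102 × V_1 = 1  =>  V_1 = 9.804 V
I_R1 = (V_0 - V_1)/R1 = (10 - 9.804)/10 = 0.01961 A
|I_R1| = 0.01961 A

Final answer: |I_R1| = 0.01961 A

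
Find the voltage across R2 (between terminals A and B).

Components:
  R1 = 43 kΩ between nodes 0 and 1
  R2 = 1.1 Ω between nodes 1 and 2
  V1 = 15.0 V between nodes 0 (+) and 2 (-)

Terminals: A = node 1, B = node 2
R1 and R2 are in series across V1 (node 0 → node 1 → node 2), and the output A–B is taken across R2, so this is a voltage divider.
Series current: I = V1/(R1 + R2) = 15/(43000 + 1.1) = 15/43000 = 0.0003488 A
V_R2 = I × R2 = V1 × R2/(R1 + R2) = 15 × 1.1/43000 = 0.0003837 V

Final answer: 0.0003837 V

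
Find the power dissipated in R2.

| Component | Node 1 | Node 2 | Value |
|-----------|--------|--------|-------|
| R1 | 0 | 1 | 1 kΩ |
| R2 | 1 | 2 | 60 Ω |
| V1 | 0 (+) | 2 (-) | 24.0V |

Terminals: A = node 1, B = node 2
Nodal analysis, taking node 2 as the 0 V reference.
Source V1 fixes V_0 = 24 V.
KCL at each unknown node (sum of currents leaving = 0; resistances in Ω):
  Node 1: (V_1 - 24)/1000 + (V_1 - 0)/60 = 0
Collecting terms: 0.01767 × V_1 = 0.024  =>  V_1 = 1.358 V
I_R2 = (V_1 - V_2)/R2 = (1.358 - 0)/60 = 0.02264 A
P_R2 = I_R2² × R2 = (0.02264)² × 60 = 0.03076 W

Final answer: 0.03076 W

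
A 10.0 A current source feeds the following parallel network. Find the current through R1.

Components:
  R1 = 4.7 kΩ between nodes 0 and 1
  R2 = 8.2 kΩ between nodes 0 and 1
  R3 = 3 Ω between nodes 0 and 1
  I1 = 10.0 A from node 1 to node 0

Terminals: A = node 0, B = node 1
All resistors sit directly between nodes 0 and 1, so they are in parallel and share one voltage V; the full source current 10 A splits among them.
1/R_par = 1/4700 + 1/8200 + 1/3 = 0.3337 S  =>  R_par = 2.997 Ω
V = I × R_par = 10 × 2.997 = 29.97 V
I_R1 = V/R1 = 29.97/4700 = 0.006377 A

Final answer: 0.006377 A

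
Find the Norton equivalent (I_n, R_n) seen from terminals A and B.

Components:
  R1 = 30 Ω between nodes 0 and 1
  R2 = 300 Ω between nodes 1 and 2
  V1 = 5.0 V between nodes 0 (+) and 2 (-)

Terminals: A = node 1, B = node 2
Find the Thévenin equivalent first; then I_n = V_th/R_th and R_n = R_th.
Step 1 — V_th is the open-circuit voltage V_A - V_B (nothing connected across the terminals).
Nodal analysis, taking node 2 as the 0 V reference.
Source V1 fixes V_0 = 5 V.
KCL at each unknown node (sum of currents leaving = 0; resistances in Ω):
  Node 1: (V_1 - 5)/30 + (V_1 - 0)/300 = 0
Collecting terms: 0.03667 × V_1 = 0.1667  =>  V_1 = 4.545 V
V_th = V_1 - V_2 = 4.545 - 0 = 4.545 V
Step 2 — R_th: zero the source — replace V1 by a short circuit (node 2 merges into node 0) — and find the resistance seen between A (node 1) and B (node 0).
Reduce the network between node 1 (A) and node 0 (B) by series/parallel combination:
  Rp1 = R1 ‖ R2 (parallel, both between nodes 0 and 1) = 1/(1/30 + 1/300) = 27.27 Ω
R_th = 27.27 Ω
I_n = V_th/R_th = 4.545/27.27 = 0.1667 A, and R_n = R_th = 27.27 Ω

Final answer: I_n = 0.1667 A, R_n = 27.27 Ω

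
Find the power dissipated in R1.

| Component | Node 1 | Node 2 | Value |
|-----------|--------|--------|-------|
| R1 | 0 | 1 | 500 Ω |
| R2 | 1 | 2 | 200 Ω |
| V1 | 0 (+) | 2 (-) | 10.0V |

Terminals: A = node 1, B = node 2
Nodal analysis, taking node 2 as the 0 V reference.
Source V1 fixes V_0 = 10 V.
KCL at each unknown node (sum of currents leaving = 0; resistances in Ω):
  Node 1: (V_1 - 10)/500 + (V_1 - 0)/200 = 0
Collecting terms: 0.007 × V_1 = 0.02  =>  V_1 = 2.857 V
I_R1 = (V_0 - V_1)/R1 = (10 - 2.857)/500 = 0.01429 A
P_R1 = I_R1² × R1 = (0.01429)² × 500 = 0.102 W

Final answer: 0.102 W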